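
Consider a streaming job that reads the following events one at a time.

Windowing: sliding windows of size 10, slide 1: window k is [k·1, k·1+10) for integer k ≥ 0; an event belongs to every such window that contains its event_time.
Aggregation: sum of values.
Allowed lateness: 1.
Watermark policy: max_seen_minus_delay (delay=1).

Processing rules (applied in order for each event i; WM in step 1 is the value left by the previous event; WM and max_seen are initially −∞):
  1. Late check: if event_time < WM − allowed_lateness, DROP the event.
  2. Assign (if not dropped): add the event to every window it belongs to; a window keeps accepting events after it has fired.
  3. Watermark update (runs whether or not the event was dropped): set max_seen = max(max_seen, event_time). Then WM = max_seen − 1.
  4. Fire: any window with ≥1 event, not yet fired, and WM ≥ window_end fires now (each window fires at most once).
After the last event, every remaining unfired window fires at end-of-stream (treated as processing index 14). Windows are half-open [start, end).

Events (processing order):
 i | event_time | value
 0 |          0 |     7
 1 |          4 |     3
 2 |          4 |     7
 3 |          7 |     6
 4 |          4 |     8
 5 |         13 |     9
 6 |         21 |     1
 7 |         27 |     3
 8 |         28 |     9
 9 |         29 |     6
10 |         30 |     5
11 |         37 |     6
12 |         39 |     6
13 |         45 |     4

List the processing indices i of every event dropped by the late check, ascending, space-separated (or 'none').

i=0 t=0 v=7: → [0,10); WM=-1
i=1 t=4 v=3: → [4,14),[3,13),[2,12),[1,11),[0,10); WM=3
i=2 t=4 v=7: → [4,14),[3,13),[2,12),[1,11),[0,10); WM=3
i=3 t=7 v=6: → [7,17),[6,16),[5,15),[4,14),[3,13),[2,12),[1,11),[0,10); WM=6
i=4 t=4 v=8: DROP (t<6-1); WM=6
i=5 t=13 v=9: → [13,23),[12,22),[11,21),[10,20),[9,19),[8,18),[7,17),[6,16),[5,15),[4,14); WM=12; [0,10) fires=23 [1,11) fires=16 [2,12) fires=16
i=6 t=21 v=1: → [21,31),[20,30),[19,29),[18,28),[17,27),[16,26),[15,25),[14,24),[13,23),[12,22); WM=20; [3,13) fires=16 [4,14) fires=25 [5,15) fires=15 [6,16) fires=15 [7,17) fires=15 [8,18) fires=9 [9,19) fires=9 [10,20) fires=9
i=7 t=27 v=3: → [27,37),[26,36),[25,35),[24,34),[23,33),[22,32),[21,31),[20,30),[19,29),[18,28); WM=26; [11,21) fires=9 [12,22) fires=10 [13,23) fires=10 [14,24) fires=1 [15,25) fires=1 [16,26) fires=1
i=8 t=28 v=9: → [28,38),[27,37),[26,36),[25,35),[24,34),[23,33),[22,32),[21,31),[20,30),[19,29); WM=27; [17,27) fires=1
i=9 t=29 v=6: → [29,39),[28,38),[27,37),[26,36),[25,35),[24,34),[23,33),[22,32),[21,31),[20,30); WM=28; [18,28) fires=4
i=10 t=30 v=5: → [30,40),[29,39),[28,38),[27,37),[26,36),[25,35),[24,34),[23,33),[22,32),[21,31); WM=29; [19,29) fires=13
i=11 t=37 v=6: → [37,47),[36,46),[35,45),[34,44),[33,43),[32,42),[31,41),[30,40),[29,39),[28,38); WM=36; [20,30) fires=19 [21,31) fires=24 [22,32) fires=23 [23,33) fires=23 [24,34) fires=23 [25,35) fires=23 [26,36) fires=23
i=12 t=39 v=6: → [39,49),[38,48),[37,47),[36,46),[35,45),[34,44),[33,43),[32,42),[31,41),[30,40); WM=38; [27,37) fires=23 [28,38) fires=26
i=13 t=45 v=4: → [45,55),[44,54),[43,53),[42,52),[41,51),[40,50),[39,49),[38,48),[37,47),[36,46); WM=44; [29,39) fires=17 [30,40) fires=17 [31,41) fires=12 [32,42) fires=12 [33,43) fires=12 [34,44) fires=12

4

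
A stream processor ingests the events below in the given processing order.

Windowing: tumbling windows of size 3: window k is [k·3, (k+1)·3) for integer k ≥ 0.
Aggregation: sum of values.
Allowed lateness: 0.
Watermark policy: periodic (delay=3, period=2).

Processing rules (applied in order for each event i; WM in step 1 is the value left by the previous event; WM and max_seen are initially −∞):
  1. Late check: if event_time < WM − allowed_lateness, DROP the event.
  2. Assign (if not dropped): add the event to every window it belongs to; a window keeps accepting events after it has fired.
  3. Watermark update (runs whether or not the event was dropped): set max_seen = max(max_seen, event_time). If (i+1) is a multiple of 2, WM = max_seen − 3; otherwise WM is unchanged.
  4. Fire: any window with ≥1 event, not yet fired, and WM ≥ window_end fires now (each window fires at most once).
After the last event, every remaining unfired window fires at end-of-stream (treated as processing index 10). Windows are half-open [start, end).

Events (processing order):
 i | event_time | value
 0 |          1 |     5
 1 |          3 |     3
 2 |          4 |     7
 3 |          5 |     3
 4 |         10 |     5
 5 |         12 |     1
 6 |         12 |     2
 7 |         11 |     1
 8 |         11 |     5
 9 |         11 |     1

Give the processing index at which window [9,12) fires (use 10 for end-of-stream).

i=0 t=1 v=5: → [0,3); WM=−∞
i=1 t=3 v=3: → [3,6); WM=0
i=2 t=4 v=7: → [3,6); WM=0
i=3 t=5 v=3: → [3,6); WM=2
i=4 t=10 v=5: → [9,12); WM=2
i=5 t=12 v=1: → [12,15); WM=9; [0,3) fires=5 [3,6) fires=13
i=6 t=12 v=2: → [12,15); WM=9
i=7 t=11 v=1: → [9,12); WM=9
i=8 t=11 v=5: → [9,12); WM=9
i=9 t=11 v=1: → [9,12); WM=9

10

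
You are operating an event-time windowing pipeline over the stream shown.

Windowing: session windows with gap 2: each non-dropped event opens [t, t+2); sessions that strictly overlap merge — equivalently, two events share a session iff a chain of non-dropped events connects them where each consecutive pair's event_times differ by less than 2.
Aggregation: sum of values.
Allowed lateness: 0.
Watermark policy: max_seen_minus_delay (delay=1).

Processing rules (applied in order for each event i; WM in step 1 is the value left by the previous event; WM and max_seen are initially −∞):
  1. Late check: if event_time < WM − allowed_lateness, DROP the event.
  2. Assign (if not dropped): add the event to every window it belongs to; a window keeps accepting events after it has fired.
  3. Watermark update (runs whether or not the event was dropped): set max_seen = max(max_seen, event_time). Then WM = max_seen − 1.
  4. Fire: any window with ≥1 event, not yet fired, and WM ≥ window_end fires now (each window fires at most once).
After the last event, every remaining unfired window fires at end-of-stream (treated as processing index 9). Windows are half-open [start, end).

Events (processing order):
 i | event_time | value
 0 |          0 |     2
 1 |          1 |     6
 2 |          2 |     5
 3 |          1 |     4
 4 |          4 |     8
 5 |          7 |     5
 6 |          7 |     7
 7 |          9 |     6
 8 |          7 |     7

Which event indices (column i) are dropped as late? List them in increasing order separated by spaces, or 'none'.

i=0 t=0 v=2: → [0,2); WM=-1
i=1 t=1 v=6: → [0,3); WM=0
i=2 t=2 v=5: → [0,4); WM=1
i=3 t=1 v=4: → [0,4); WM=1
i=4 t=4 v=8: → [4,6); WM=3
i=5 t=7 v=5: → [7,9); WM=6
i=6 t=7 v=7: → [7,9); WM=6
i=7 t=9 v=6: → [9,11); WM=8
i=8 t=7 v=7: DROP (t<8-0); WM=8

8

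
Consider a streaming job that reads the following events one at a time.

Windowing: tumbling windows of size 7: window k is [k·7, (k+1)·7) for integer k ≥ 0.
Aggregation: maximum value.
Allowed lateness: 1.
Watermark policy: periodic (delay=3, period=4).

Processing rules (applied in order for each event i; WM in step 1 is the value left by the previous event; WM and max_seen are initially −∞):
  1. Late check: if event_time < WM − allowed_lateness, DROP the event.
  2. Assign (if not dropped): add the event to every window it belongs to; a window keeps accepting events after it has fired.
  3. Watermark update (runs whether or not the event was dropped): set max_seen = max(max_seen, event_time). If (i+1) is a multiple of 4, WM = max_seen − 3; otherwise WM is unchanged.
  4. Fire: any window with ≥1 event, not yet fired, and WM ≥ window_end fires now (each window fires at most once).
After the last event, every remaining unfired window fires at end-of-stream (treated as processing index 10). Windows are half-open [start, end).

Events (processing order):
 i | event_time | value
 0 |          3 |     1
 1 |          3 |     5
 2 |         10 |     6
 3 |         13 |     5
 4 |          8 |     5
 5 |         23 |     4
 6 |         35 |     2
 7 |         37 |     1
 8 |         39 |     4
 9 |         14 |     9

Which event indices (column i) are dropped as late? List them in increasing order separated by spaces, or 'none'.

i=0 t=3 v=1: → [0,7); WM=−∞
i=1 t=3 v=5: → [0,7); WM=−∞
i=2 t=10 v=6: → [7,14); WM=−∞
i=3 t=13 v=5: → [7,14); WM=10; [0,7) fires=5
i=4 t=8 v=5: DROP (t<10-1); WM=10
i=5 t=23 v=4: → [21,28); WM=10
i=6 t=35 v=2: → [35,42); WM=10
i=7 t=37 v=1: → [35,42); WM=34; [7,14) fires=6 [21,28) fires=4
i=8 t=39 v=4: → [35,42); WM=34
i=9 t=14 v=9: DROP (t<34-1); WM=34

4 9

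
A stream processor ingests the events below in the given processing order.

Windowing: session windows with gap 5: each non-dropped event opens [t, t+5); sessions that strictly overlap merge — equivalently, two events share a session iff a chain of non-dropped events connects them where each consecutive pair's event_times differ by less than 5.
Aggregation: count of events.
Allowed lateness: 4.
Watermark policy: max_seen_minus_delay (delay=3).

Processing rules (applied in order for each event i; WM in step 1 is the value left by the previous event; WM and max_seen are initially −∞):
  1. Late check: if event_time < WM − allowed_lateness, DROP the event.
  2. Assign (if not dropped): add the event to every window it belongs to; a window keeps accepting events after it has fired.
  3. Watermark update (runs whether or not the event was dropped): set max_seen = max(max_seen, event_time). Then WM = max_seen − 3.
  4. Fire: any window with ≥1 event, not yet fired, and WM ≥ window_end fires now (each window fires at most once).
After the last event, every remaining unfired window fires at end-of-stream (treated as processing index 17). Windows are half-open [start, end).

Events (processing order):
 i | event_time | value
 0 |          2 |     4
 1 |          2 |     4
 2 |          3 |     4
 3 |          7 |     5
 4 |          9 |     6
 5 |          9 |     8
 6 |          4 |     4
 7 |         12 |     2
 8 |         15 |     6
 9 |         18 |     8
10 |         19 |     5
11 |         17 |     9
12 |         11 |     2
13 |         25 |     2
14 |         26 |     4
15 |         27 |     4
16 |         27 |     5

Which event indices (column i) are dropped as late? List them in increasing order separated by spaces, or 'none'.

i=0 t=2 v=4: → [2,7); WM=-1
i=1 t=2 v=4: → [2,7); WM=-1
i=2 t=3 v=4: → [2,8); WM=0
i=3 t=7 v=5: → [2,12); WM=4
i=4 t=9 v=6: → [2,14); WM=6
i=5 t=9 v=8: → [2,14); WM=6
i=6 t=4 v=4: → [2,14); WM=6
i=7 t=12 v=2: → [2,17); WM=9
i=8 t=15 v=6: → [2,20); WM=12
i=9 t=18 v=8: → [2,23); WM=15
i=10 t=19 v=5: → [2,24); WM=16
i=11 t=17 v=9: → [2,24); WM=16
i=12 t=11 v=2: DROP (t<16-4); WM=16
i=13 t=25 v=2: → [25,30); WM=22
i=14 t=26 v=4: → [25,31); WM=23
i=15 t=27 v=4: → [25,32); WM=24
i=16 t=27 v=5: → [25,32); WM=24

12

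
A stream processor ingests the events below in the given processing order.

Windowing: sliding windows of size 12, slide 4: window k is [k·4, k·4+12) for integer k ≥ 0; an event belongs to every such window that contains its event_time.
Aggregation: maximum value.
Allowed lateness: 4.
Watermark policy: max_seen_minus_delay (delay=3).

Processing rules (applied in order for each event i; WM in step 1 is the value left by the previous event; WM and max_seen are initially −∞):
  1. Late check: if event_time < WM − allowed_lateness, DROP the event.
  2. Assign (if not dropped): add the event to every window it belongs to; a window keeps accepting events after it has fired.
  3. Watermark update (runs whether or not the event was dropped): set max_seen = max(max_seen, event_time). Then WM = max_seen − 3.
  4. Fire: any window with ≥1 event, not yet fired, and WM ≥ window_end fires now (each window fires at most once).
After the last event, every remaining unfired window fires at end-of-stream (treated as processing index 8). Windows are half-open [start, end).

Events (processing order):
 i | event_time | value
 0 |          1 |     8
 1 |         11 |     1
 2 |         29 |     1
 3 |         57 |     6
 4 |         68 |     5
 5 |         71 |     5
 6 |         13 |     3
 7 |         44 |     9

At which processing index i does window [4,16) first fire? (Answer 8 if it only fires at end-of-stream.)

i=0 t=1 v=8: → [0,12); WM=-2
i=1 t=11 v=1: → [8,20),[4,16),[0,12); WM=8
i=2 t=29 v=1: → [28,40),[24,36),[20,32); WM=26; [0,12) fires=8 [4,16) fires=1 [8,20) fires=1
i=3 t=57 v=6: → [56,68),[52,64),[48,60); WM=54; [20,32) fires=1 [24,36) fires=1 [28,40) fires=1
i=4 t=68 v=5: → [68,80),[64,76),[60,72); WM=65; [48,60) fires=6 [52,64) fires=6
i=5 t=71 v=5: → [68,80),[64,76),[60,72); WM=68; [56,68) fires=6
i=6 t=13 v=3: DROP (t<68-4); WM=68
i=7 t=44 v=9: DROP (t<68-4); WM=68

2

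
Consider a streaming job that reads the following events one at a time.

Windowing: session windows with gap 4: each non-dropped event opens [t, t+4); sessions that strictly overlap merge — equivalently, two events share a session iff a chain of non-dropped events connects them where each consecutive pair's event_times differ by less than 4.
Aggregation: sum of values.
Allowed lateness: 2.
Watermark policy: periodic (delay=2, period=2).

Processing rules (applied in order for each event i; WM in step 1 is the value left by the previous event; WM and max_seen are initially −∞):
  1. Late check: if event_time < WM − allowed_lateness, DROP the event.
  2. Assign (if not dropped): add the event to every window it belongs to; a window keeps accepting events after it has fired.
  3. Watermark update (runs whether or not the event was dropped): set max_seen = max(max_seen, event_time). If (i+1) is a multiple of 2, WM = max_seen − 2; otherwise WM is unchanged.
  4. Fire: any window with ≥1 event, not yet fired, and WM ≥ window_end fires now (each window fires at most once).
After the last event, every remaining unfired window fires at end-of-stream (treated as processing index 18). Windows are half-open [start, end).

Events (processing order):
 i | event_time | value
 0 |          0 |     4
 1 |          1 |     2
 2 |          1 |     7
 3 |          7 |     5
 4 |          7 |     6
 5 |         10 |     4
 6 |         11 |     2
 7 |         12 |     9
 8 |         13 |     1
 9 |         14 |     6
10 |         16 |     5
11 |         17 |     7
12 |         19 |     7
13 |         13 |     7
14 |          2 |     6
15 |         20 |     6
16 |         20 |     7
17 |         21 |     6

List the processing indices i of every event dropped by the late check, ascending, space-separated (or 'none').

i=0 t=0 v=4: → [0,4); WM=−∞
i=1 t=1 v=2: → [0,5); WM=-1
i=2 t=1 v=7: → [0,5); WM=-1
i=3 t=7 v=5: → [7,11); WM=5
i=4 t=7 v=6: → [7,11); WM=5
i=5 t=10 v=4: → [7,14); WM=8
i=6 t=11 v=2: → [7,15); WM=8
i=7 t=12 v=9: → [7,16); WM=10
i=8 t=13 v=1: → [7,17); WM=10
i=9 t=14 v=6: → [7,18); WM=12
i=10 t=16 v=5: → [7,20); WM=12
i=11 t=17 v=7: → [7,21); WM=15
i=12 t=19 v=7: → [7,23); WM=15
i=13 t=13 v=7: → [7,23); WM=17
i=14 t=2 v=6: DROP (t<17-2); WM=17
i=15 t=20 v=6: → [7,24); WM=18
i=16 t=20 v=7: → [7,24); WM=18
i=17 t=21 v=6: → [7,25); WM=19

14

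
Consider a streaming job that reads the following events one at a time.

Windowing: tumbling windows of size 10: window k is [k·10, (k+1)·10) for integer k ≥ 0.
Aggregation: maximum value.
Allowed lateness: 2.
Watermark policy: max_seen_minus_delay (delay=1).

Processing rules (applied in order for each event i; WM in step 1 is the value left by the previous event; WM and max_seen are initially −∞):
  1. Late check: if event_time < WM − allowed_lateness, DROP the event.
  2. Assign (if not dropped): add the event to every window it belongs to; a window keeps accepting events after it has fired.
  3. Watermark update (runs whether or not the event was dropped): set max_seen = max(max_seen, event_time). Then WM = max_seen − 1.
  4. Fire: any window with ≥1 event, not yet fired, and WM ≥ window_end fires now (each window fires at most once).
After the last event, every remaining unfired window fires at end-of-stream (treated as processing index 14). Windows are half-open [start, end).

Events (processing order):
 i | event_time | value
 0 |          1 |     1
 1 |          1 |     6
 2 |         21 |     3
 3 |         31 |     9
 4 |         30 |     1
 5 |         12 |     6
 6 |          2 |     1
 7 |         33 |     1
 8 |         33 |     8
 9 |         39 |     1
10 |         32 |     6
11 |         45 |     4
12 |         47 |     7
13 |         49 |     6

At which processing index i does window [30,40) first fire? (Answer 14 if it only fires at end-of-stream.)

i=0 t=1 v=1: → [0,10); WM=0
i=1 t=1 v=6: → [0,10); WM=0
i=2 t=21 v=3: → [20,30); WM=20; [0,10) fires=6
i=3 t=31 v=9: → [30,40); WM=30; [20,30) fires=3
i=4 t=30 v=1: → [30,40); WM=30
i=5 t=12 v=6: DROP (t<30-2); WM=30
i=6 t=2 v=1: DROP (t<30-2); WM=30
i=7 t=33 v=1: → [30,40); WM=32
i=8 t=33 v=8: → [30,40); WM=32
i=9 t=39 v=1: → [30,40); WM=38
i=10 t=32 v=6: DROP (t<38-2); WM=38
i=11 t=45 v=4: → [40,50); WM=44; [30,40) fires=9
i=12 t=47 v=7: → [40,50); WM=46
i=13 t=49 v=6: → [40,50); WM=48

11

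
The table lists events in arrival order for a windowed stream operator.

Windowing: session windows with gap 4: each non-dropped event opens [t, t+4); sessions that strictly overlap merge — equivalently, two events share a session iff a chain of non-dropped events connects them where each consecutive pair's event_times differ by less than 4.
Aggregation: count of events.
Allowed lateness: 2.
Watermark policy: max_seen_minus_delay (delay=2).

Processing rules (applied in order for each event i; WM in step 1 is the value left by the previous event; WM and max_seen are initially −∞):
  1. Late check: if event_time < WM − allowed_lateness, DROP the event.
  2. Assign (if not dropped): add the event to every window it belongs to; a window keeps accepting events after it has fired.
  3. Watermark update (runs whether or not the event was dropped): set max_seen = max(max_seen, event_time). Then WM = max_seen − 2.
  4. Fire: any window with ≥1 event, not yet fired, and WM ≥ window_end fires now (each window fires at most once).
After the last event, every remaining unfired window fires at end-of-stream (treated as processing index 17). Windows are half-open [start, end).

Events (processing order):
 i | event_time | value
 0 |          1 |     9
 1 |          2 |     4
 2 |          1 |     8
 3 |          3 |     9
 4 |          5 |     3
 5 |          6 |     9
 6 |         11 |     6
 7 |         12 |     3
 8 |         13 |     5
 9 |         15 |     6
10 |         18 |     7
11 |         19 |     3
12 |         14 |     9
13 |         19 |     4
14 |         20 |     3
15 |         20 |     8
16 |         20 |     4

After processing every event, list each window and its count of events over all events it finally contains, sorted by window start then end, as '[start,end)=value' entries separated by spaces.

i=0 t=1 v=9: → [1,5); WM=-1
i=1 t=2 v=4: → [1,6); WM=0
i=2 t=1 v=8: → [1,6); WM=0
i=3 t=3 v=9: → [1,7); WM=1
i=4 t=5 v=3: → [1,9); WM=3
i=5 t=6 v=9: → [1,10); WM=4
i=6 t=11 v=6: → [11,15); WM=9
i=7 t=12 v=3: → [11,16); WM=10
i=8 t=13 v=5: → [11,17); WM=11
i=9 t=15 v=6: → [11,19); WM=13
i=10 t=18 v=7: → [11,22); WM=16
i=11 t=19 v=3: → [11,23); WM=17
i=12 t=14 v=9: DROP (t<17-2); WM=17
i=13 t=19 v=4: → [11,23); WM=17
i=14 t=20 v=3: → [11,24); WM=18
i=15 t=20 v=8: → [11,24); WM=18
i=16 t=20 v=4: → [11,24); WM=18

[1,10)=6 [11,24)=10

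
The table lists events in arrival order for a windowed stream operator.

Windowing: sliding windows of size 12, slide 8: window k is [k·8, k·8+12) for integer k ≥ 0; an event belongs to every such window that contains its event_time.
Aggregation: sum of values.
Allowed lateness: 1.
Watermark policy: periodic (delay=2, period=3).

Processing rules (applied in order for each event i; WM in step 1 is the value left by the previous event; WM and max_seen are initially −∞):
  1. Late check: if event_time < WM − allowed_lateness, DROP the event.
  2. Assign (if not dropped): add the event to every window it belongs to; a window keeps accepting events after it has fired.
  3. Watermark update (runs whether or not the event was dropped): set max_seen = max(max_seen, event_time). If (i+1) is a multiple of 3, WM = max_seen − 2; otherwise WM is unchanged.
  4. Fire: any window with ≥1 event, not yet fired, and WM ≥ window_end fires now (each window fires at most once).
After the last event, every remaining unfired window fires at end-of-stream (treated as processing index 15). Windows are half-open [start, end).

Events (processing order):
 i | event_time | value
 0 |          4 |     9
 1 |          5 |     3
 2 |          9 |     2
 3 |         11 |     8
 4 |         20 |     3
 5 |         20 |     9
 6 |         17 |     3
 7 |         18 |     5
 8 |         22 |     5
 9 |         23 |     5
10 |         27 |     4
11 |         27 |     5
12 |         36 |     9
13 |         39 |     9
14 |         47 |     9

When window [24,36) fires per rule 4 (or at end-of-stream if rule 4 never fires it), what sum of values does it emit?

i=0 t=4 v=9: → [0,12); WM=−∞
i=1 t=5 v=3: → [0,12); WM=−∞
i=2 t=9 v=2: → [8,20),[0,12); WM=7
i=3 t=11 v=8: → [8,20),[0,12); WM=7
i=4 t=20 v=3: → [16,28); WM=7
i=5 t=20 v=9: → [16,28); WM=18; [0,12) fires=22
i=6 t=17 v=3: → [16,28),[8,20); WM=18
i=7 t=18 v=5: → [16,28),[8,20); WM=18
i=8 t=22 v=5: → [16,28); WM=20; [8,20) fires=18
i=9 t=23 v=5: → [16,28); WM=20
i=10 t=27 v=4: → [24,36),[16,28); WM=20
i=11 t=27 v=5: → [24,36),[16,28); WM=25
i=12 t=36 v=9: → [32,44); WM=25
i=13 t=39 v=9: → [32,44); WM=25
i=14 t=47 v=9: → [40,52); WM=45; [16,28) fires=39 [24,36) fires=9 [32,44) fires=18

9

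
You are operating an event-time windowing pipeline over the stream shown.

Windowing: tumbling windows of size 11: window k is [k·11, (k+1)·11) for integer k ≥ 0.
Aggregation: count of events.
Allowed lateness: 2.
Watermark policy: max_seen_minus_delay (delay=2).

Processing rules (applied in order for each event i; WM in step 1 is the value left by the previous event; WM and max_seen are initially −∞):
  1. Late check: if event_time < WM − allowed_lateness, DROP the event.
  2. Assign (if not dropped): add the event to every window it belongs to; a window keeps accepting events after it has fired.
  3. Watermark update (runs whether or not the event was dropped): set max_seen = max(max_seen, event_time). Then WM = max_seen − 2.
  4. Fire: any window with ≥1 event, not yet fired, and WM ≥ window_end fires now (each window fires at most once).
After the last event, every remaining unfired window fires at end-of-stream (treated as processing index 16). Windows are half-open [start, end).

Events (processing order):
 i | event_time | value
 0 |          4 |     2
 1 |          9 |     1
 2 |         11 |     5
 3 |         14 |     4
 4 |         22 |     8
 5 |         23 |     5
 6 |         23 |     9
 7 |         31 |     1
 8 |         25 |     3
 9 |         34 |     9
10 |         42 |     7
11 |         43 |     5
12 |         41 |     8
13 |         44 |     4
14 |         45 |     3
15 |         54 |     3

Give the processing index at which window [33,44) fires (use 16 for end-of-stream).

15

i=0 t=4 v=2: → [0,11); WM=2
i=1 t=9 v=1: → [0,11); WM=7
i=2 t=11 v=5: → [11,22); WM=9
i=3 t=14 v=4: → [11,22); WM=12; [0,11) fires=2
i=4 t=22 v=8: → [22,33); WM=20
i=5 t=23 v=5: → [22,33); WM=21
i=6 t=23 v=9: → [22,33); WM=21
i=7 t=31 v=1: → [22,33); WM=29; [11,22) fires=2
i=8 t=25 v=3: DROP (t<29-2); WM=29
i=9 t=34 v=9: → [33,44); WM=32
i=10 t=42 v=7: → [33,44); WM=40; [22,33) fires=4
i=11 t=43 v=5: → [33,44); WM=41
i=12 t=41 v=8: → [33,44); WM=41
i=13 t=44 v=4: → [44,55); WM=42
i=14 t=45 v=3: → [44,55); WM=43
i=15 t=54 v=3: → [44,55); WM=52; [33,44) fires=4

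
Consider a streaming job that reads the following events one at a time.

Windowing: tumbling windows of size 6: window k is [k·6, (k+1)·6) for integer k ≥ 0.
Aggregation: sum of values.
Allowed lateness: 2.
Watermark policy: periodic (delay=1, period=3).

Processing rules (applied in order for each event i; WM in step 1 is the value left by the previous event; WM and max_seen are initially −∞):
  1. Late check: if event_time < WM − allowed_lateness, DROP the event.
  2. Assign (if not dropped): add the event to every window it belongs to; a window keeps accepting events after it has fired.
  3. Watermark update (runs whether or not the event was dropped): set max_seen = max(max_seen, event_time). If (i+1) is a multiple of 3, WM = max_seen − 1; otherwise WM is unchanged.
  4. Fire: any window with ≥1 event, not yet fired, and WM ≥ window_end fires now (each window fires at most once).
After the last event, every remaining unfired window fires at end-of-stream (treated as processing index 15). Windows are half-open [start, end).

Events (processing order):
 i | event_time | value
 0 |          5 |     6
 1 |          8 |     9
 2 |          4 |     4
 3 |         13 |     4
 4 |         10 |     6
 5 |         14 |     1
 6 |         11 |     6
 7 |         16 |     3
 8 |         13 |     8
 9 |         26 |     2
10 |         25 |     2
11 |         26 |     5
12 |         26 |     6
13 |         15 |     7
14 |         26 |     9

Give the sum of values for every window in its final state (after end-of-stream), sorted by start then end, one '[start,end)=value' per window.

[0,6)=10 [6,12)=21 [12,18)=16 [24,30)=24

i=0 t=5 v=6: → [0,6); WM=−∞
i=1 t=8 v=9: → [6,12); WM=−∞
i=2 t=4 v=4: → [0,6); WM=7; [0,6) fires=10
i=3 t=13 v=4: → [12,18); WM=7
i=4 t=10 v=6: → [6,12); WM=7
i=5 t=14 v=1: → [12,18); WM=13; [6,12) fires=15
i=6 t=11 v=6: → [6,12); WM=13
i=7 t=16 v=3: → [12,18); WM=13
i=8 t=13 v=8: → [12,18); WM=15
i=9 t=26 v=2: → [24,30); WM=15
i=10 t=25 v=2: → [24,30); WM=15
i=11 t=26 v=5: → [24,30); WM=25; [12,18) fires=16
i=12 t=26 v=6: → [24,30); WM=25
i=13 t=15 v=7: DROP (t<25-2); WM=25
i=14 t=26 v=9: → [24,30); WM=25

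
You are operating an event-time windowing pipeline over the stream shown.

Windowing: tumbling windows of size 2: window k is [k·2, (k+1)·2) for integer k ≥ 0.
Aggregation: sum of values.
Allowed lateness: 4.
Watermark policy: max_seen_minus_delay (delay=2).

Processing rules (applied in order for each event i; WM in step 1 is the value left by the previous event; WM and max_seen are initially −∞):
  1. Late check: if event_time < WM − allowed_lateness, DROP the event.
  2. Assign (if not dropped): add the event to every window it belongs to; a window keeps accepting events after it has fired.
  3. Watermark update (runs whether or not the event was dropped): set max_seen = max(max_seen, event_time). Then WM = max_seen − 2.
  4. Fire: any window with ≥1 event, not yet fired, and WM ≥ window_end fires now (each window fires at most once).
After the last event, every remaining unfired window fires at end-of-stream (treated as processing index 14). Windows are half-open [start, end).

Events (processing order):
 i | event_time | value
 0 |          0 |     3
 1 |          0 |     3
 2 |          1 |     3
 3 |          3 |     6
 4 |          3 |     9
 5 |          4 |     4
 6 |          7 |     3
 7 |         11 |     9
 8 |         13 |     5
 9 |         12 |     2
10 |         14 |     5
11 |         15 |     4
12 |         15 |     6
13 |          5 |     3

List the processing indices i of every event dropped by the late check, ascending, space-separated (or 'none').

13

i=0 t=0 v=3: → [0,2); WM=-2
i=1 t=0 v=3: → [0,2); WM=-2
i=2 t=1 v=3: → [0,2); WM=-1
i=3 t=3 v=6: → [2,4); WM=1
i=4 t=3 v=9: → [2,4); WM=1
i=5 t=4 v=4: → [4,6); WM=2; [0,2) fires=9
i=6 t=7 v=3: → [6,8); WM=5; [2,4) fires=15
i=7 t=11 v=9: → [10,12); WM=9; [4,6) fires=4 [6,8) fires=3
i=8 t=13 v=5: → [12,14); WM=11
i=9 t=12 v=2: → [12,14); WM=11
i=10 t=14 v=5: → [14,16); WM=12; [10,12) fires=9
i=11 t=15 v=4: → [14,16); WM=13
i=12 t=15 v=6: → [14,16); WM=13
i=13 t=5 v=3: DROP (t<13-4); WM=13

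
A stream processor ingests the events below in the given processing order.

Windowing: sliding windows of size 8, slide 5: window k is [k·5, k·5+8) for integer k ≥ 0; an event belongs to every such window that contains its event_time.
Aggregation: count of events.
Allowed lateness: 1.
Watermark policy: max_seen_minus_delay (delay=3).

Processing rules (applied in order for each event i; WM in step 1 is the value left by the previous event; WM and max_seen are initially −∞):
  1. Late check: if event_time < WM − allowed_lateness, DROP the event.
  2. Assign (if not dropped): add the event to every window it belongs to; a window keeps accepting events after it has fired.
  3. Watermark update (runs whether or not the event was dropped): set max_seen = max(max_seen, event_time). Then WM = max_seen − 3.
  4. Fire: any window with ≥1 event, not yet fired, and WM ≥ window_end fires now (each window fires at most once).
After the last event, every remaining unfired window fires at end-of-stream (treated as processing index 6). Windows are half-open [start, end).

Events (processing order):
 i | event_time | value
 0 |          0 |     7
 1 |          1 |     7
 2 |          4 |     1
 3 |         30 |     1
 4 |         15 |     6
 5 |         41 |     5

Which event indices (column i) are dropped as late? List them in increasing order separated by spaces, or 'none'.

4

i=0 t=0 v=7: → [0,8); WM=-3
i=1 t=1 v=7: → [0,8); WM=-2
i=2 t=4 v=1: → [0,8); WM=1
i=3 t=30 v=1: → [30,38),[25,33); WM=27; [0,8) fires=3
i=4 t=15 v=6: DROP (t<27-1); WM=27
i=5 t=41 v=5: → [40,48),[35,43); WM=38; [25,33) fires=1 [30,38) fires=1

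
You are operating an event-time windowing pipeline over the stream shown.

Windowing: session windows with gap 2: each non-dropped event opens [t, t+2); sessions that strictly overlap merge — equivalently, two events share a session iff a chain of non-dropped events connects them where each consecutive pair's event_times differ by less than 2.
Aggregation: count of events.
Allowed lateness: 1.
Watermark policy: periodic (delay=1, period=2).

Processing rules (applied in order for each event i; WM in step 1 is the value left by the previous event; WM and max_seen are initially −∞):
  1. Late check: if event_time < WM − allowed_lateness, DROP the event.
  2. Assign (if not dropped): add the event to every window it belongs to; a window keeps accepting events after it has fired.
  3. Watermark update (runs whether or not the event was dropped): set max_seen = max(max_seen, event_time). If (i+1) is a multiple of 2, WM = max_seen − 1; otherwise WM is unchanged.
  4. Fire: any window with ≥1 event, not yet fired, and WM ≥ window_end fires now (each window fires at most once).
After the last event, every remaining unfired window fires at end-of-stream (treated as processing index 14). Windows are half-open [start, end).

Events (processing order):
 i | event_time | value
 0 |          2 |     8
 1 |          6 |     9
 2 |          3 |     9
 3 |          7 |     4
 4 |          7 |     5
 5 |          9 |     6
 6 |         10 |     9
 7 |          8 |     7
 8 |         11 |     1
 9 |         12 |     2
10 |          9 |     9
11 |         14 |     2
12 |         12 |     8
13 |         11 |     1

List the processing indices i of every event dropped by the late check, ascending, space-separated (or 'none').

i=0 t=2 v=8: → [2,4); WM=−∞
i=1 t=6 v=9: → [6,8); WM=5
i=2 t=3 v=9: DROP (t<5-1); WM=5
i=3 t=7 v=4: → [6,9); WM=6
i=4 t=7 v=5: → [6,9); WM=6
i=5 t=9 v=6: → [9,11); WM=8
i=6 t=10 v=9: → [9,12); WM=8
i=7 t=8 v=7: → [6,12); WM=9
i=8 t=11 v=1: → [6,13); WM=9
i=9 t=12 v=2: → [6,14); WM=11
i=10 t=9 v=9: DROP (t<11-1); WM=11
i=11 t=14 v=2: → [14,16); WM=13
i=12 t=12 v=8: → [6,14); WM=13
i=13 t=11 v=1: DROP (t<13-1); WM=13

2 10 13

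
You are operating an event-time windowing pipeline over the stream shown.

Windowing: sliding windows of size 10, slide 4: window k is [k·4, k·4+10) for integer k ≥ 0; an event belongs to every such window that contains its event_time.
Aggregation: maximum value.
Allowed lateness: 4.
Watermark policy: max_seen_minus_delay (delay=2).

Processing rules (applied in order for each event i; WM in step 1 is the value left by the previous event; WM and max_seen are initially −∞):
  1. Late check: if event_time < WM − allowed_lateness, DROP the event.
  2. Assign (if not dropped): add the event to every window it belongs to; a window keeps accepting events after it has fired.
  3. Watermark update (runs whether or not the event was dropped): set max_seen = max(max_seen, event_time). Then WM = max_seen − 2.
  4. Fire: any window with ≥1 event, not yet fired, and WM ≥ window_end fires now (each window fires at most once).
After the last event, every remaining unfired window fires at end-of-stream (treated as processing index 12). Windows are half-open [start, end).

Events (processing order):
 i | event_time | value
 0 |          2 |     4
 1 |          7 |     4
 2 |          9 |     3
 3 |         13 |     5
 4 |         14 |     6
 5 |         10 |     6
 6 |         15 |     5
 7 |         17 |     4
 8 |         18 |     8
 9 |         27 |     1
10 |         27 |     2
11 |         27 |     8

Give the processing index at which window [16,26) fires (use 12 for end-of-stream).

12

i=0 t=2 v=4: → [0,10); WM=0
i=1 t=7 v=4: → [4,14),[0,10); WM=5
i=2 t=9 v=3: → [8,18),[4,14),[0,10); WM=7
i=3 t=13 v=5: → [12,22),[8,18),[4,14); WM=11; [0,10) fires=4
i=4 t=14 v=6: → [12,22),[8,18); WM=12
i=5 t=10 v=6: → [8,18),[4,14); WM=12
i=6 t=15 v=5: → [12,22),[8,18); WM=13
i=7 t=17 v=4: → [16,26),[12,22),[8,18); WM=15; [4,14) fires=6
i=8 t=18 v=8: → [16,26),[12,22); WM=16
i=9 t=27 v=1: → [24,34),[20,30); WM=25; [8,18) fires=6 [12,22) fires=8
i=10 t=27 v=2: → [24,34),[20,30); WM=25
i=11 t=27 v=8: → [24,34),[20,30); WM=25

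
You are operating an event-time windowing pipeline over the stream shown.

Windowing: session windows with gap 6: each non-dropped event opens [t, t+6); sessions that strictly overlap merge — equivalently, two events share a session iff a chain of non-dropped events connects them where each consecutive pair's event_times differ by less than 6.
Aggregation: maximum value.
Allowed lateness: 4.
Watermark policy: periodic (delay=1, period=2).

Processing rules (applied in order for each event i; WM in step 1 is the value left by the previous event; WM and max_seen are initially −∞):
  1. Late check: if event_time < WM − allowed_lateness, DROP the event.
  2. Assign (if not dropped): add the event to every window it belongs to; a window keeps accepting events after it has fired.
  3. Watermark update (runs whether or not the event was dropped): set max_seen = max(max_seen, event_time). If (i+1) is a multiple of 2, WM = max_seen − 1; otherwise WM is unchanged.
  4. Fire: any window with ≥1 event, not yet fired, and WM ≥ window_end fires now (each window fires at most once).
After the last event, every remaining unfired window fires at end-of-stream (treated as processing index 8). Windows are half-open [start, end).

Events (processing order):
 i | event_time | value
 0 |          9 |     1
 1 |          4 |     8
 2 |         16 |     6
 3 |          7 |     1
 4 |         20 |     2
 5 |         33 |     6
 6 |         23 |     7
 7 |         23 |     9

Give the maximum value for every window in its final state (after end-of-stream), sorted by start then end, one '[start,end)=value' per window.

[4,15)=8 [16,26)=6 [33,39)=6

i=0 t=9 v=1: → [9,15); WM=−∞
i=1 t=4 v=8: → [4,15); WM=8
i=2 t=16 v=6: → [16,22); WM=8
i=3 t=7 v=1: → [4,15); WM=15
i=4 t=20 v=2: → [16,26); WM=15
i=5 t=33 v=6: → [33,39); WM=32
i=6 t=23 v=7: DROP (t<32-4); WM=32
i=7 t=23 v=9: DROP (t<32-4); WM=32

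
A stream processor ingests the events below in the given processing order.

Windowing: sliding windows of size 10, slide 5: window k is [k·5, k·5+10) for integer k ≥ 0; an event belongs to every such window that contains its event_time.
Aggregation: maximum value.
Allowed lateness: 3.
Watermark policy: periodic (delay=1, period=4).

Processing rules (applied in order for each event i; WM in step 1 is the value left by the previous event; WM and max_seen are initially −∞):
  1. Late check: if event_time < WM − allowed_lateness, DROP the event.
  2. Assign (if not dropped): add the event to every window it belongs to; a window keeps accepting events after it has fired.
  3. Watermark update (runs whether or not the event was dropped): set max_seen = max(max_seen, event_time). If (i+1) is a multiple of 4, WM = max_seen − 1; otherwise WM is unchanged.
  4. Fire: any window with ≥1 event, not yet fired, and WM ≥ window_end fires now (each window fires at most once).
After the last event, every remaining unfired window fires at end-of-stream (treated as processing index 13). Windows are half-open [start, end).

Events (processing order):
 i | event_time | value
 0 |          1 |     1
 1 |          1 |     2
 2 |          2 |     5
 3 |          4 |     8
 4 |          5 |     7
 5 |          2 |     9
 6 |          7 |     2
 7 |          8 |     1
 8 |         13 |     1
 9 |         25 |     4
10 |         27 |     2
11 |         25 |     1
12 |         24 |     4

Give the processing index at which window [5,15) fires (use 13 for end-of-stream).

11

i=0 t=1 v=1: → [0,10); WM=−∞
i=1 t=1 v=2: → [0,10); WM=−∞
i=2 t=2 v=5: → [0,10); WM=−∞
i=3 t=4 v=8: → [0,10); WM=3
i=4 t=5 v=7: → [5,15),[0,10); WM=3
i=5 t=2 v=9: → [0,10); WM=3
i=6 t=7 v=2: → [5,15),[0,10); WM=3
i=7 t=8 v=1: → [5,15),[0,10); WM=7
i=8 t=13 v=1: → [10,20),[5,15); WM=7
i=9 t=25 v=4: → [25,35),[20,30); WM=7
i=10 t=27 v=2: → [25,35),[20,30); WM=7
i=11 t=25 v=1: → [25,35),[20,30); WM=26; [0,10) fires=9 [5,15) fires=7 [10,20) fires=1
i=12 t=24 v=4: → [20,30),[15,25); WM=26; [15,25) fires=4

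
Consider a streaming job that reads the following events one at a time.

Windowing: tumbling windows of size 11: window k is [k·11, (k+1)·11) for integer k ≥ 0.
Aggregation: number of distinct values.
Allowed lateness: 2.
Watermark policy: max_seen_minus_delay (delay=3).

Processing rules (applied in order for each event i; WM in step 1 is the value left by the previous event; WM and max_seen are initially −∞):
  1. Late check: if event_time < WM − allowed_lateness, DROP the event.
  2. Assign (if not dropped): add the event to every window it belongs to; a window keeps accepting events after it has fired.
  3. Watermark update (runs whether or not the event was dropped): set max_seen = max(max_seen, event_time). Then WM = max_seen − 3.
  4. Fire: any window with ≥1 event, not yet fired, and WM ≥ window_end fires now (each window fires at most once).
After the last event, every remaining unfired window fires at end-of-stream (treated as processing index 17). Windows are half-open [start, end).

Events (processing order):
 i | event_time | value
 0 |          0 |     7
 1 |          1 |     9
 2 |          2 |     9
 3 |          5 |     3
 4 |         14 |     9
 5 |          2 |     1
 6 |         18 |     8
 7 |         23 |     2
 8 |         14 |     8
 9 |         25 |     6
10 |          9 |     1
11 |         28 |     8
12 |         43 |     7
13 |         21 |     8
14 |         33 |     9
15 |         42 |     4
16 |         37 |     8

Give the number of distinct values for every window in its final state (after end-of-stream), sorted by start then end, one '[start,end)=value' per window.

i=0 t=0 v=7: → [0,11); WM=-3
i=1 t=1 v=9: → [0,11); WM=-2
i=2 t=2 v=9: → [0,11); WM=-1
i=3 t=5 v=3: → [0,11); WM=2
i=4 t=14 v=9: → [11,22); WM=11; [0,11) fires=3
i=5 t=2 v=1: DROP (t<11-2); WM=11
i=6 t=18 v=8: → [11,22); WM=15
i=7 t=23 v=2: → [22,33); WM=20
i=8 t=14 v=8: DROP (t<20-2); WM=20
i=9 t=25 v=6: → [22,33); WM=22; [11,22) fires=2
i=10 t=9 v=1: DROP (t<22-2); WM=22
i=11 t=28 v=8: → [22,33); WM=25
i=12 t=43 v=7: → [33,44); WM=40; [22,33) fires=3
i=13 t=21 v=8: DROP (t<40-2); WM=40
i=14 t=33 v=9: DROP (t<40-2); WM=40
i=15 t=42 v=4: → [33,44); WM=40
i=16 t=37 v=8: DROP (t<40-2); WM=40

[0,11)=3 [11,22)=2 [22,33)=3 [33,44)=2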